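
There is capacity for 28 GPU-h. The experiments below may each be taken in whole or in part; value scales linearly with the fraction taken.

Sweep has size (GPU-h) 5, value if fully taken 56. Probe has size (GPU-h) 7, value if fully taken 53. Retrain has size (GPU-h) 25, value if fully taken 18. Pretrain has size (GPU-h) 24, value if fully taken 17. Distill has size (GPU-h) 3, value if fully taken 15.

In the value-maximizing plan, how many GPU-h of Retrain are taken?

13

Best value per unit of size first: Sweep 56/5≈11.2, Probe 53/7≈7.57, Distill 15/3≈5, Retrain 18/25≈0.72, Pretrain 17/24≈0.708.
All 5 GPU-h of Sweep fit (value 56) ; 23 remain.
All 7 GPU-h of Probe fit (value 53) ; 16 remain.
Take all of Distill (3 GPU-h, value 15) ; 13 GPU-h left.
13 GPU-h left: a 13/25 share of Retrain gives 18×13/25 = 9.36.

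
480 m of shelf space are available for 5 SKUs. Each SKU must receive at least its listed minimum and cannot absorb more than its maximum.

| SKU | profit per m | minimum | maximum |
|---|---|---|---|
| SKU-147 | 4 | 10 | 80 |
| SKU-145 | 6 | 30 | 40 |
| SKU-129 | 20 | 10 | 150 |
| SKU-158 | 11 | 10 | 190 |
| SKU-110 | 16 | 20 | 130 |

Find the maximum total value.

7060

Meeting every minimum uses 10+30+10+10+20 = 80 m, leaving 400.
Order the SKUs by profit per m: SKU-129 20 > SKU-110 16 > SKU-158 11 > SKU-145 6 > SKU-147 4.
SKU-129 takes 140 more to reach its cap of 150 ; 260 left.
SKU-110 takes 110 more to reach its cap of 130 ; 150 left.
SKU-158 has room for 180 more but only 150 remain, so it gets 160.
Total = 4×10 + 6×30 + 20×150 + 11×160 + 16×130 = 7060.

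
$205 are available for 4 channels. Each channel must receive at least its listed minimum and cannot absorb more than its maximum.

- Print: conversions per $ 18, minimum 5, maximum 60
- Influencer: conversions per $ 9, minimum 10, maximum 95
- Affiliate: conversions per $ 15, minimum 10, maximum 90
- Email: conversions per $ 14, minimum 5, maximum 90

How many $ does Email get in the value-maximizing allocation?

45

Meeting every minimum uses 5+10+10+5 = 30 $, leaving 175.
Highest conversions per $ first: Print 18 > Affiliate 15 > Email 14 > Influencer 9.
Print: +55 to 60 (cap) ; 120 left.
Give Affiliate 80 more to hit its cap of 90 ; 40 left.
Email has room for 85 more but only 40 remain, so it gets 45.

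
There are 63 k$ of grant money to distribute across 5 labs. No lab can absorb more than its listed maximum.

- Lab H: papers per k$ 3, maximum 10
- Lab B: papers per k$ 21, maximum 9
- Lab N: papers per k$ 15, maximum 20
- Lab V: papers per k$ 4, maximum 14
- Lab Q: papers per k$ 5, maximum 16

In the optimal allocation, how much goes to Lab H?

Rank by papers per k$: Lab B 21 > Lab N 15 > Lab Q 5 > Lab V 4 > Lab H 3.
Lab B takes 9 to reach its cap of 9 → 54 left.
Lab N: +20 to 20 (cap) → 34 left.
Lab Q takes 16 to reach its cap of 16 → 18 left.
Lab V: +14 to 14 (cap) → 4 left.
Lab H: +4 (room for 10) → 4. Pool exhausted.

4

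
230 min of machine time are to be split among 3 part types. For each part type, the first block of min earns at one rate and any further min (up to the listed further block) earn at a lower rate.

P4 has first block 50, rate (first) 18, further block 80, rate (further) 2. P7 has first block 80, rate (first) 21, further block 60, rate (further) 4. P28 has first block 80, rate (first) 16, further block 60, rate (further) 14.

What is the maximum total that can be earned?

Treat each block as its own option and order by rate: P7/first 21 > P4/first 18 > P28/first 16 > P28/second 14 > P7/second 4 > P4/second 2.
P7/first (21): +80 — 150 left.
P4/first (18): +50 — 100 left.
Fill P28 first block (80 at 16) — 20 left.
20 remain; put them into P28 second at 14.
Total = 21×80 + 18×50 + 16×80 + 14×20 = 4140.

4140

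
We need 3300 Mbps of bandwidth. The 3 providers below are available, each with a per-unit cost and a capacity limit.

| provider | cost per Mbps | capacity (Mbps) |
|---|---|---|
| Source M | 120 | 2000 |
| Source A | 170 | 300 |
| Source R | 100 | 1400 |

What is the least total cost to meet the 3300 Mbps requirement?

Cheapest first:
Take 1400 from Source R at 100 ; need 1900 more.
Source M (120): take the remaining 1900 ; done.
Source A: unused.
Cost = 1400×100 + 1900×120 = 368000.

368000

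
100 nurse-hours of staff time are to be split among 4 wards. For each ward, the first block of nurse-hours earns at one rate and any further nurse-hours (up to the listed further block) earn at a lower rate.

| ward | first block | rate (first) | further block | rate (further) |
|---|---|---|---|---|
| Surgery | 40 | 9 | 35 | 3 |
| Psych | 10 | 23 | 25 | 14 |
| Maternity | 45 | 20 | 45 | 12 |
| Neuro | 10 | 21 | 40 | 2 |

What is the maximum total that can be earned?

Treat each block as its own option and order by rate: Psych/tier1 23 > Neuro/tier1 21 > Maternity/tier1 20 > Psych/tier2 14 > Maternity/tier2 12 > Surgery/tier1 9 > Surgery/tier2 3 > Neuro/tier2 2.
Psych tier1 at 23: fill all 10 ; 90 left.
Neuro/tier1 (21): +10 ; 80 left.
Maternity/tier1 (20): +45 ; 35 left.
Psych/tier2 (14): +25 ; 10 left.
Maternity tier2 at 12: only 10 left, fill 10.
Total = 23×10 + 21×10 + 20×45 + 14×25 + 12×10 = 1810.

1810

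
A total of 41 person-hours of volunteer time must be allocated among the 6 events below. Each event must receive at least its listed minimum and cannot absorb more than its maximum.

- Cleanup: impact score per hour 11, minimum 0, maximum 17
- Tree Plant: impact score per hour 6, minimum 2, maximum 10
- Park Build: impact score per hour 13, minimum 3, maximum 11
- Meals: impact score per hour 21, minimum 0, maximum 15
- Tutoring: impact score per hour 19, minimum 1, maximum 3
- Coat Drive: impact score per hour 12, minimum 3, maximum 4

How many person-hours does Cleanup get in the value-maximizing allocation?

Meeting every minimum uses 0+2+3+0+1+3 = 9 person-hours, leaving 32.
Order the events by impact score per hour: Meals 21 > Tutoring 19 > Park Build 13 > Coat Drive 12 > Cleanup 11 > Tree Plant 6.
Give Meals 15 more to hit its cap of 15 → 17 left.
Tutoring: +2 to 3 (cap) → 15 left.
Park Build: +8 to 11 (cap) → 7 left.
Give Coat Drive 1 more to hit its cap of 4 → 6 left.
Cleanup has room for 17 more but only 6 remain, so it gets 6.

6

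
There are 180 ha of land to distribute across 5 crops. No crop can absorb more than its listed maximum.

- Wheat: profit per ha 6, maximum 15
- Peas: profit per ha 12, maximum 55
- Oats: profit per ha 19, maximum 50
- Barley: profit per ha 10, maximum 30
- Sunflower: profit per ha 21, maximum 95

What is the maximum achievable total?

Order the crops by profit per ha: Sunflower 21 > Oats 19 > Peas 12 > Barley 10 > Wheat 6.
Sunflower: +95 to 95 (cap) — 85 left.
Oats takes 50 to reach its cap of 50 — 35 left.
Peas: +35 (room for 55) → 35. Pool exhausted.
Total = 12×35 + 19×50 + 21×95 = 3365.

3365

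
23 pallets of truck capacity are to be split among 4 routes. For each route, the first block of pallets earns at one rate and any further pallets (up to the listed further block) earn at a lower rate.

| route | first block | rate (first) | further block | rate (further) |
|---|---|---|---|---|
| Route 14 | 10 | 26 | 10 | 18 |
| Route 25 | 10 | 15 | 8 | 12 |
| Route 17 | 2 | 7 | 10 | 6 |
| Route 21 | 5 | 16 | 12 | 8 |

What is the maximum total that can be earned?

Treat each block as its own option and order by rate: Route 14/first 26 > Route 14/second 18 > Route 21/first 16 > Route 25/first 15 > Route 25/second 12 > Route 21/second 8 > Route 17/first 7 > Route 17/second 6.
Fill Route 14 first block (10 at 26) → 13 left.
Route 14 second at 18: fill all 10 → 3 left.
3 remain; put them into Route 21 first at 16.
Total = 26×10 + 18×10 + 16×3 = 488.

488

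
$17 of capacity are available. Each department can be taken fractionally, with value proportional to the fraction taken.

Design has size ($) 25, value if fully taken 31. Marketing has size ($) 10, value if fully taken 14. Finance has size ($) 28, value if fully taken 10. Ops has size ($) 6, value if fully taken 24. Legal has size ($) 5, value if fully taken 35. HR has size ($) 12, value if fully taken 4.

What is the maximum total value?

Best value per unit of size first: Legal 35/5≈7, Ops 24/6≈4, Marketing 14/10≈1.4, Design 31/25≈1.24, Finance 10/28≈0.357, HR 4/12≈0.333.
All 5 $ of Legal fit (value 35) → 12 remain.
All 6 $ of Ops fit (value 24) → 6 remain.
Only 6 $ remain; take 6/10 of Marketing for value 14×6/10 = 8.4.
Total value = 67.4.

67.4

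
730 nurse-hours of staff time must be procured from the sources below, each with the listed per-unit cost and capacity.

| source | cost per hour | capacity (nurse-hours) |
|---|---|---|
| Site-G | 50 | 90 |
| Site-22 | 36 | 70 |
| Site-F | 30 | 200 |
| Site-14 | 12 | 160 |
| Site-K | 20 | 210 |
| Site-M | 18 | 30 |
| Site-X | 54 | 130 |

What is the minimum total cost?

Use sources in increasing cost order.
Take 160 from Site-14 at 12 — need 570 more.
Site-M (18): use full 30 — 540 nurse-hours to go.
Site-K at 20: take all 210 nurse-hours — 330 still needed.
Site-F (30): use full 200 — 130 nurse-hours to go.
Site-22 (36): use full 70 — 60 nurse-hours to go.
Take 60 from Site-G at 50 to finish.
Site-X: unused.
Cost = 160×12 + 30×18 + 210×20 + 200×30 + 70×36 + 60×50 = 18180.

18180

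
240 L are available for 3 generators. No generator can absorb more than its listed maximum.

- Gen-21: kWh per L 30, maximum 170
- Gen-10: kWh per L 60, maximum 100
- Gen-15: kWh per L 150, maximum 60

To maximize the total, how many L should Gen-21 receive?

Highest kWh per L first: Gen-15 150 > Gen-10 60 > Gen-21 30.
Gen-15 takes 60 to reach its cap of 60 — 180 left.
Gen-10 takes 100 to reach its cap of 100 — 80 left.
Gen-21 has room for 170 but only 80 remain, so it gets 80.

80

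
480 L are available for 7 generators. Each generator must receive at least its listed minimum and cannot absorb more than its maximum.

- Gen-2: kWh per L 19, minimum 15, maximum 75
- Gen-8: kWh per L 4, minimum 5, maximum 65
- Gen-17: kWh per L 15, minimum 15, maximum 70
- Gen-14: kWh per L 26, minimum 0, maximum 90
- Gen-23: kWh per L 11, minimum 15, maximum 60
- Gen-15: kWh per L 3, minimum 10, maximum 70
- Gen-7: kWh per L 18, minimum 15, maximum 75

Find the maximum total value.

Meeting every minimum uses 15+5+15+0+15+10+15 = 75 L, leaving 405.
Highest kWh per L first: Gen-14 26 > Gen-2 19 > Gen-7 18 > Gen-17 15 > Gen-23 11 > Gen-8 4 > Gen-15 3.
Give Gen-14 90 more to hit its cap of 90 ; 315 left.
Gen-2: +60 to 75 (cap) ; 255 left.
Give Gen-7 60 more to hit its cap of 75 ; 195 left.
Gen-17: +55 to 70 (cap) ; 140 left.
Give Gen-23 45 more to hit its cap of 60 ; 95 left.
Gen-8 takes 60 more to reach its cap of 65 ; 35 left.
Gen-15 has room for 60 more but only 35 remain, so it gets 45.
Total = 19×75 + 4×65 + 15×70 + 26×90 + 11×60 + 3×45 + 18×75 = 7220.

7220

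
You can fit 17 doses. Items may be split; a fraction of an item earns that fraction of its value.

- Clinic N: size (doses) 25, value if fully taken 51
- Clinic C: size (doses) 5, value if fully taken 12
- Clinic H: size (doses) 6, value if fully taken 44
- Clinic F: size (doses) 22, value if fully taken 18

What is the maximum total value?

68.24

Best value per unit of size first: Clinic H 44/6≈7.33, Clinic C 12/5≈2.4, Clinic N 51/25≈2.04, Clinic F 18/22≈0.818.
All 6 doses of Clinic H fit (value 44) — 11 remain.
Take all of Clinic C (5 doses, value 12) — 6 doses left.
Fill the last 6 doses with part of Clinic N: 6/25 of it earns 12.24.
Total value = 68.24.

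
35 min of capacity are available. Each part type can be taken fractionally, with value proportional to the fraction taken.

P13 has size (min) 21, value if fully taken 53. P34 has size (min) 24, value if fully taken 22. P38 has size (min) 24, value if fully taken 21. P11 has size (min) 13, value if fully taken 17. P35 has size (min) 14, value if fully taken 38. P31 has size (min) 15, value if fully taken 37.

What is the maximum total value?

91

Best value per unit of size first: P35 38/14≈2.71, P13 53/21≈2.52, P31 37/15≈2.47, P11 17/13≈1.31, P34 22/24≈0.917, P38 21/24≈0.875.
All 14 min of P35 fit (value 38) ; 21 remain.
All 21 min of P13 fit (value 53) ; 0 remain.
Total value = 91.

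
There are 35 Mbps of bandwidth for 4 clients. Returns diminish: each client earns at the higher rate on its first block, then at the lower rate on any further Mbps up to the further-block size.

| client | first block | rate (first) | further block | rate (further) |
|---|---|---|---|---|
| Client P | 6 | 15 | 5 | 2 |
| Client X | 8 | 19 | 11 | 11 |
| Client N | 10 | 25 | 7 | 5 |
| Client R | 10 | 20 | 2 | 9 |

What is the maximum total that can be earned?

703

Order all 8 blocks by rate: Client N/tier1 25 > Client R/tier1 20 > Client X/tier1 19 > Client P/tier1 15 > Client X/tier2 11 > Client R/tier2 9 > Client N/tier2 5 > Client P/tier2 2.
Client N tier1 at 25: fill all 10 — 25 left.
Client R tier1 at 20: fill all 10 — 15 left.
Client X tier1 at 19: fill all 8 — 7 left.
Client P/tier1 (15): +6 — 1 left.
Client X tier2 at 11: only 1 left, fill 1.
Total = 25×10 + 20×10 + 19×8 + 15×6 + 11×1 = 703.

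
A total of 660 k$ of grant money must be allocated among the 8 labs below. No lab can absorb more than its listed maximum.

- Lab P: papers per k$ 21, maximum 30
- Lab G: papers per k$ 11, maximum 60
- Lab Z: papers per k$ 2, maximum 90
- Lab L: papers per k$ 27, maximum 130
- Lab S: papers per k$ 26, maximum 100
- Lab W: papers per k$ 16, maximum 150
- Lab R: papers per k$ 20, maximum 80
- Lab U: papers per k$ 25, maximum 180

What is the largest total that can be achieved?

15080

Rank by papers per k$: Lab L 27 > Lab S 26 > Lab U 25 > Lab P 21 > Lab R 20 > Lab W 16 > Lab G 11 > Lab Z 2.
Lab L: +130 to 130 (cap) → 530 left.
Lab S: +100 to 100 (cap) → 430 left.
Give Lab U 180 to hit its cap of 180 → 250 left.
Lab P takes 30 to reach its cap of 30 → 220 left.
Give Lab R 80 to hit its cap of 80 → 140 left.
Only 140 left; Lab W takes them to reach 140.
Total = 21×30 + 27×130 + 26×100 + 16×140 + 20×80 + 25×180 = 15080.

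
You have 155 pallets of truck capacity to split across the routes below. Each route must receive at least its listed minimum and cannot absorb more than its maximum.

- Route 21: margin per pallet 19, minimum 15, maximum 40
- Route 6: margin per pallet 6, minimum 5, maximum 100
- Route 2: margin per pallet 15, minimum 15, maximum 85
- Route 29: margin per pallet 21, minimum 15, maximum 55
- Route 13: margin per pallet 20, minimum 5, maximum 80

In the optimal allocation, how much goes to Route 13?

Meeting every minimum uses 15+5+15+15+5 = 55 pallets, leaving 100.
Order the routes by margin per pallet: Route 29 21 > Route 13 20 > Route 21 19 > Route 2 15 > Route 6 6.
Route 29 takes 40 more to reach its cap of 55 → 60 left.
Only 60 left; Route 13 takes them to reach 65.

65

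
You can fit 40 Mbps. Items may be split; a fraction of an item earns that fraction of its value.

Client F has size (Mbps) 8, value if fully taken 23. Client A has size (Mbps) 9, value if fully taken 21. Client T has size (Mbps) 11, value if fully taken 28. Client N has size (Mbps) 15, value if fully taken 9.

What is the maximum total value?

Rank by value-to-size ratio: Client F 23/8≈2.88, Client T 28/11≈2.55, Client A 21/9≈2.33, Client N 9/15≈0.6.
All 8 Mbps of Client F fit (value 23) ; 32 remain.
All 11 Mbps of Client T fit (value 28) ; 21 remain.
Client A: take in full, 9 Mbps for value 21 ; 12 left.
Fill the last 12 Mbps with part of Client N: 12/15 of it earns 7.2.
Total value = 79.2.

79.2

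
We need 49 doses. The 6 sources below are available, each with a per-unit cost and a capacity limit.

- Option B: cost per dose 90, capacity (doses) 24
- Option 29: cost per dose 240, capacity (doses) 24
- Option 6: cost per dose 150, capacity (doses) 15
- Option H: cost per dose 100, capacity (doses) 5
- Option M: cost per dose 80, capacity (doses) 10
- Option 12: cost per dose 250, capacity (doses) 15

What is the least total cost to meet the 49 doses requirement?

4960

Cheapest first:
Option M at 80: take all 10 doses ; 39 still needed.
Take 24 from Option B at 90 ; need 15 more.
Option H (100): use full 5 ; 10 doses to go.
Option 6 at 150: take 10 of its 15 ; requirement met.
Option 29, Option 12: unused.
Cost = 10×80 + 24×90 + 5×100 + 10×150 = 4960.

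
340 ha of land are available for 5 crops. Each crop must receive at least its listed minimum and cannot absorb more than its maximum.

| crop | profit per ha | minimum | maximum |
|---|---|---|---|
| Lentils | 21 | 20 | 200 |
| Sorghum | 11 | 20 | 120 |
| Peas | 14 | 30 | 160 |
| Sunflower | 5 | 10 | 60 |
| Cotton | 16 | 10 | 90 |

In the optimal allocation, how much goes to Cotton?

80

Meeting every minimum uses 20+20+30+10+10 = 90 ha, leaving 250.
Rank by profit per ha: Lentils 21 > Cotton 16 > Peas 14 > Sorghum 11 > Sunflower 5.
Lentils: +180 to 200 (cap) ; 70 left.
Cotton: +70 (room for 80) → 80. Pool exhausted.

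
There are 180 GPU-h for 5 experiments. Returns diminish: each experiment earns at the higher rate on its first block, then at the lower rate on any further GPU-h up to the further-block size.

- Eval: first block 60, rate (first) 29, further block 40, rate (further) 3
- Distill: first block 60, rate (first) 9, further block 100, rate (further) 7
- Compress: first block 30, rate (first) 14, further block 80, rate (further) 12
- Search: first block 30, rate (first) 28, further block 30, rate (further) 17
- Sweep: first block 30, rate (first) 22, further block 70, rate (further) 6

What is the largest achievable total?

4170

Treat each block as its own option and order by rate: Eval/first 29 > Search/first 28 > Sweep/first 22 > Search/second 17 > Compress/first 14 > Compress/second 12 > Distill/first 9 > Distill/second 7 > Sweep/second 6 > Eval/second 3.
Eval/first (29): +60 ; 120 left.
Search/first (28): +30 ; 90 left.
Sweep/first (22): +30 ; 60 left.
Fill Search second block (30 at 17) ; 30 left.
Compress/first (14): +30 ; 0 left.
Total = 29×60 + 28×30 + 22×30 + 17×30 + 14×30 = 4170.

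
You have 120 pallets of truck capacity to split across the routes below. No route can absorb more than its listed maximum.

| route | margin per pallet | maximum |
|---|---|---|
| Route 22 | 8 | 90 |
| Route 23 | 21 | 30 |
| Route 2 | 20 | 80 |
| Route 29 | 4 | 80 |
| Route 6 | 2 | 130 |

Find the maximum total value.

2310

Highest margin per pallet first: Route 23 21 > Route 2 20 > Route 22 8 > Route 29 4 > Route 6 2.
Give Route 23 30 to hit its cap of 30 → 90 left.
Route 2 takes 80 to reach its cap of 80 → 10 left.
Only 10 left; Route 22 takes them to reach 10.
Total = 8×10 + 21×30 + 20×80 = 2310.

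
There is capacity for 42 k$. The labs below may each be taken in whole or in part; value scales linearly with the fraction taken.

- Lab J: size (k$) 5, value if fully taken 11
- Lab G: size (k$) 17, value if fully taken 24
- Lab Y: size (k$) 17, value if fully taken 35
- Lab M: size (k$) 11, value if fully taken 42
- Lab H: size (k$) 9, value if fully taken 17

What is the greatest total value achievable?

105

Sort by value density: Lab M 42/11≈3.82, Lab J 11/5≈2.2, Lab Y 35/17≈2.06, Lab H 17/9≈1.89, Lab G 24/17≈1.41.
All 11 k$ of Lab M fit (value 42) → 31 remain.
All 5 k$ of Lab J fit (value 11) → 26 remain.
All 17 k$ of Lab Y fit (value 35) → 9 remain.
All 9 k$ of Lab H fit (value 17) → 0 remain.
Total value = 105.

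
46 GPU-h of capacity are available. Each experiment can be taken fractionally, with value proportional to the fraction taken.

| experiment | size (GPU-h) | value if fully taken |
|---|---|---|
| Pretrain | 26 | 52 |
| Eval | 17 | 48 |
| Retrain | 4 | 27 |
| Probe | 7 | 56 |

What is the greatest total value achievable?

167

Rank by value-to-size ratio: Probe 56/7≈8, Retrain 27/4≈6.75, Eval 48/17≈2.82, Pretrain 52/26≈2.
Probe: take in full, 7 GPU-h for value 56 → 39 left.
Retrain: take in full, 4 GPU-h for value 27 → 35 left.
All 17 GPU-h of Eval fit (value 48) → 18 remain.
Only 18 GPU-h remain; take 18/26 of Pretrain for value 52×18/26 = 36.
Total value = 167.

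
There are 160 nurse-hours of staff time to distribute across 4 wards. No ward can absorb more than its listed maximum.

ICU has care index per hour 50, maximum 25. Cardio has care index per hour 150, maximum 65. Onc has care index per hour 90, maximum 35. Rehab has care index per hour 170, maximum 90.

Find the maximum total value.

Rank by care index per hour: Rehab 170 > Cardio 150 > Onc 90 > ICU 50.
Rehab: +90 to 90 (cap) → 70 left.
Give Cardio 65 to hit its cap of 65 → 5 left.
Only 5 left; Onc takes them to reach 5.
Total = 150×65 + 90×5 + 170×90 = 25500.

25500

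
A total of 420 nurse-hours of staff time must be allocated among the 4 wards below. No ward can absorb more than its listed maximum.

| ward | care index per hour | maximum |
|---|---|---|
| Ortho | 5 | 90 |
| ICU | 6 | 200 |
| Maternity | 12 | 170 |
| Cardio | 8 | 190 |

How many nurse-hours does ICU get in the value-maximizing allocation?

60

Rank by care index per hour: Maternity 12 > Cardio 8 > ICU 6 > Ortho 5.
Maternity: +170 to 170 (cap) → 250 left.
Cardio: +190 to 190 (cap) → 60 left.
Only 60 left; ICU takes them to reach 60.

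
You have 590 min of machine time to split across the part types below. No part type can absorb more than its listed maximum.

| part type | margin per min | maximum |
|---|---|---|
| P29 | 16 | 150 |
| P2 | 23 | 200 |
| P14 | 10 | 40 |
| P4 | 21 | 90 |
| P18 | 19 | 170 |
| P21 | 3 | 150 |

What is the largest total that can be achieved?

Order the part types by margin per min: P2 23 > P4 21 > P18 19 > P29 16 > P14 10 > P21 3.
P2 takes 200 to reach its cap of 200 → 390 left.
Give P4 90 to hit its cap of 90 → 300 left.
P18: +170 to 170 (cap) → 130 left.
P29 has room for 150 but only 130 remain, so it gets 130.
Total = 16×130 + 23×200 + 21×90 + 19×170 = 11800.

11800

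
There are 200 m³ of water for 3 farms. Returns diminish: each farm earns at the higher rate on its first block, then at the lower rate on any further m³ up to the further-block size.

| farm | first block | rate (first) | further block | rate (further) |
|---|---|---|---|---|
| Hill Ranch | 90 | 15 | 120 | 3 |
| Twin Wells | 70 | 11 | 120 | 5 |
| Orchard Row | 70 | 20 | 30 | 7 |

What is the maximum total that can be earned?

Order all 6 blocks by rate: Orchard Row/first 20 > Hill Ranch/first 15 > Twin Wells/first 11 > Orchard Row/second 7 > Twin Wells/second 5 > Hill Ranch/second 3.
Orchard Row first at 20: fill all 70 → 130 left.
Fill Hill Ranch first block (90 at 15) → 40 left.
Twin Wells first at 11: only 40 left, fill 40.
Total = 20×70 + 15×90 + 11×40 = 3190.

3190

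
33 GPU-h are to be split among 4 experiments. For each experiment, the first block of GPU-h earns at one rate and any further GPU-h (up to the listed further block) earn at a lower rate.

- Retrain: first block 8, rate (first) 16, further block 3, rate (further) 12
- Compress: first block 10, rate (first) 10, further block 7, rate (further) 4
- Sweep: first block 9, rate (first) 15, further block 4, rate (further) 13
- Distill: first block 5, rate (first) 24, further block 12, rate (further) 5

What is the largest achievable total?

511

Rank every tier by rate: Distill/first 24 > Retrain/first 16 > Sweep/first 15 > Sweep/second 13 > Retrain/second 12 > Compress/first 10 > Distill/second 5 > Compress/second 4.
Fill Distill first block (5 at 24) — 28 left.
Retrain first at 16: fill all 8 — 20 left.
Sweep first at 15: fill all 9 — 11 left.
Fill Sweep second block (4 at 13) — 7 left.
Fill Retrain second block (3 at 12) — 4 left.
4 remain; put them into Compress first at 10.
Total = 24×5 + 16×8 + 15×9 + 13×4 + 12×3 + 10×4 = 511.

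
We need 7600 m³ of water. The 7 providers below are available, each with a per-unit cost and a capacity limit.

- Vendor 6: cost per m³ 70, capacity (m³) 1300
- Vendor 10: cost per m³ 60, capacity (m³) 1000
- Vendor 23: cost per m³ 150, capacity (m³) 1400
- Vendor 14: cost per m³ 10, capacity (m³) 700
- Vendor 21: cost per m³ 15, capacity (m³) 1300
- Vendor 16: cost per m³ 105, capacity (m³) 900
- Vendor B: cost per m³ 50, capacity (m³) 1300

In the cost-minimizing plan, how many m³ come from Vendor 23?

1100

Cheapest first:
Take 700 from Vendor 14 at 10 — need 6900 more.
Take 1300 from Vendor 21 at 15 — need 5600 more.
Vendor B (50): use full 1300 — 4300 m³ to go.
Vendor 10 at 60: take all 1000 m³ — 3300 still needed.
Vendor 6 (70): use full 1300 — 2000 m³ to go.
Vendor 16 at 105: take all 900 m³ — 1100 still needed.
Vendor 23 (150): take the remaining 1100 — done.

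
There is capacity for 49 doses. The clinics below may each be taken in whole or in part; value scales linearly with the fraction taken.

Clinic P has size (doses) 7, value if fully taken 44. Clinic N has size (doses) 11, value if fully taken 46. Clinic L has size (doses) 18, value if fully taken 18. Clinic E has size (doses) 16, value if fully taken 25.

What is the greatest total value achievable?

130

Sort by value density: Clinic P 44/7≈6.29, Clinic N 46/11≈4.18, Clinic E 25/16≈1.56, Clinic L 18/18≈1.
Clinic P: take in full, 7 doses for value 44 → 42 left.
Clinic N: take in full, 11 doses for value 46 → 31 left.
Clinic E: take in full, 16 doses for value 25 → 15 left.
Fill the last 15 doses with part of Clinic L: 15/18 of it earns 15.
Total value = 130.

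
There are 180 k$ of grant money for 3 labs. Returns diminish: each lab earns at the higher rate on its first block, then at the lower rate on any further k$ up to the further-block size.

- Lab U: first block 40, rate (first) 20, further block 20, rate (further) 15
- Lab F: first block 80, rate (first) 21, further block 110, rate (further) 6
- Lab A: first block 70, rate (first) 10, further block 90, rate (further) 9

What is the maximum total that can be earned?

Rank every tier by rate: Lab F/first 21 > Lab U/first 20 > Lab U/second 15 > Lab A/first 10 > Lab A/second 9 > Lab F/second 6.
Lab F first at 21: fill all 80 ; 100 left.
Fill Lab U first block (40 at 20) ; 60 left.
Lab U second at 15: fill all 20 ; 40 left.
40 remain; put them into Lab A first at 10.
Total = 21×80 + 20×40 + 15×20 + 10×40 = 3180.

3180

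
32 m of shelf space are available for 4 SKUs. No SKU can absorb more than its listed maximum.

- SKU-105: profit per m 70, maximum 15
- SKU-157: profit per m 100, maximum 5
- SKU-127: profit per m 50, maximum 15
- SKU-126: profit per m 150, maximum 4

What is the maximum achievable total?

2550

Highest profit per m first: SKU-126 150 > SKU-157 100 > SKU-105 70 > SKU-127 50.
Give SKU-126 4 to hit its cap of 4 — 28 left.
SKU-157 takes 5 to reach its cap of 5 — 23 left.
SKU-105 takes 15 to reach its cap of 15 — 8 left.
SKU-127: +8 (room for 15) → 8. Pool exhausted.
Total = 70×15 + 100×5 + 50×8 + 150×4 = 2550.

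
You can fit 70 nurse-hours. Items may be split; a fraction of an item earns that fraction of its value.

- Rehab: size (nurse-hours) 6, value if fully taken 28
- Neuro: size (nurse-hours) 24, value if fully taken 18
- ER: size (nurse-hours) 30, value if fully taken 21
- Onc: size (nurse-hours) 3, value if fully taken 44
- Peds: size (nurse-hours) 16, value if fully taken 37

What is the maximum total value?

Rank by value-to-size ratio: Onc 44/3≈14.7, Rehab 28/6≈4.67, Peds 37/16≈2.31, Neuro 18/24≈0.75, ER 21/30≈0.7.
Onc: take in full, 3 nurse-hours for value 44 → 67 left.
Rehab: take in full, 6 nurse-hours for value 28 → 61 left.
All 16 nurse-hours of Peds fit (value 37) → 45 remain.
All 24 nurse-hours of Neuro fit (value 18) → 21 remain.
21 nurse-hours left: a 21/30 share of ER gives 21×21/30 = 14.7.
Total value = 141.7.

141.7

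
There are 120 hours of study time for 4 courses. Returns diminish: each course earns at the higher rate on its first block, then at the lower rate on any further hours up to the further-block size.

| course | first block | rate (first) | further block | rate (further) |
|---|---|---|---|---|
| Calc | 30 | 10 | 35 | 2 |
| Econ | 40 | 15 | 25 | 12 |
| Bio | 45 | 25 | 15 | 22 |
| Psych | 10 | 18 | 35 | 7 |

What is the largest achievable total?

2355

Order all 8 blocks by rate: Bio/tier1 25 > Bio/tier2 22 > Psych/tier1 18 > Econ/tier1 15 > Econ/tier2 12 > Calc/tier1 10 > Psych/tier2 7 > Calc/tier2 2.
Bio tier1 at 25: fill all 45 — 75 left.
Bio/tier2 (22): +15 — 60 left.
Psych/tier1 (18): +10 — 50 left.
Fill Econ tier1 block (40 at 15) — 10 left.
Econ tier2 at 12: only 10 left, fill 10.
Total = 25×45 + 22×15 + 18×10 + 15×40 + 12×10 = 2355.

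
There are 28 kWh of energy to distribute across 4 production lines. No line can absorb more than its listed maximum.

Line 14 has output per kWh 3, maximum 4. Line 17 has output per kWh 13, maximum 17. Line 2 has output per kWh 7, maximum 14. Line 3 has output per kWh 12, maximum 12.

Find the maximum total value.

353

Rank by output per kWh: Line 17 13 > Line 3 12 > Line 2 7 > Line 14 3.
Line 17: +17 to 17 (cap) — 11 left.
Line 3 has room for 12 but only 11 remain, so it gets 11.
Total = 13×17 + 12×11 = 353.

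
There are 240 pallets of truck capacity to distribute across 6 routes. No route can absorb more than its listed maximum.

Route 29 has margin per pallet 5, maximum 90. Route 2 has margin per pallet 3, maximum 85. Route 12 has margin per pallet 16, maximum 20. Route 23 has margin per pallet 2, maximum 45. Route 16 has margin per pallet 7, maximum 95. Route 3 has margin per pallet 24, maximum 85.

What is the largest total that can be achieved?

Rank by margin per pallet: Route 3 24 > Route 12 16 > Route 16 7 > Route 29 5 > Route 2 3 > Route 23 2.
Give Route 3 85 to hit its cap of 85 ; 155 left.
Route 12 takes 20 to reach its cap of 20 ; 135 left.
Route 16: +95 to 95 (cap) ; 40 left.
Only 40 left; Route 29 takes them to reach 40.
Total = 5×40 + 16×20 + 7×95 + 24×85 = 3225.

3225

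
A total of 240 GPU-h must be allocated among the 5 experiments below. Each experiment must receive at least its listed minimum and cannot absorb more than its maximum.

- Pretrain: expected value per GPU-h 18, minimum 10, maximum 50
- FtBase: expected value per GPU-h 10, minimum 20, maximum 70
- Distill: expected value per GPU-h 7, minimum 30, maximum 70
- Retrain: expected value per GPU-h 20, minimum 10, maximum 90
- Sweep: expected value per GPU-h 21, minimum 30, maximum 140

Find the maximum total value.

4330

Meeting every minimum uses 10+20+30+10+30 = 100 GPU-h, leaving 140.
Order the experiments by expected value per GPU-h: Sweep 21 > Retrain 20 > Pretrain 18 > FtBase 10 > Distill 7.
Give Sweep 110 more to hit its cap of 140 → 30 left.
Retrain has room for 80 more but only 30 remain, so it gets 40.
Total = 18×10 + 10×20 + 7×30 + 20×40 + 21×140 = 4330.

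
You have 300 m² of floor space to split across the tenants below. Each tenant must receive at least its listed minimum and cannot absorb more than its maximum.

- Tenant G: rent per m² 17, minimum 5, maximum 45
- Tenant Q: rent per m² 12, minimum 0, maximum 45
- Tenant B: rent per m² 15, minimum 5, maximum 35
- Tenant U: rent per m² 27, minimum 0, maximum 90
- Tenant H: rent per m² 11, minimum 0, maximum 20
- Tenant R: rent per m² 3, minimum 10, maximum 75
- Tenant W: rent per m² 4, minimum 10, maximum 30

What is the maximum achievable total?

4705

Meeting every minimum uses 5+0+5+0+0+10+10 = 30 m², leaving 270.
Rank by rent per m²: Tenant U 27 > Tenant G 17 > Tenant B 15 > Tenant Q 12 > Tenant H 11 > Tenant W 4 > Tenant R 3.
Tenant U takes 90 more to reach its cap of 90 → 180 left.
Tenant G takes 40 more to reach its cap of 45 → 140 left.
Tenant B takes 30 more to reach its cap of 35 → 110 left.
Tenant Q: +45 to 45 (cap) → 65 left.
Tenant H: +20 to 20 (cap) → 45 left.
Tenant W takes 20 more to reach its cap of 30 → 25 left.
Only 25 left; Tenant R takes them to reach 35.
Total = 17×45 + 12×45 + 15×35 + 27×90 + 11×20 + 3×35 + 4×30 = 4705.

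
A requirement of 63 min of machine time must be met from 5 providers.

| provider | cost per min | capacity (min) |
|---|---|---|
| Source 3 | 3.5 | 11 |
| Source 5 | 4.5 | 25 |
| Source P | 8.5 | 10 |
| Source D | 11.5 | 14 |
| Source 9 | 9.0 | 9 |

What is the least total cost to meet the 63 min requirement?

409

Cheapest first:
Source 3 (3.5): use full 11 → 52 min to go.
Source 5 (4.5): use full 25 → 27 min to go.
Source P (8.5): use full 10 → 17 min to go.
Take 9 from Source 9 at 9.0 → need 8 more.
Take 8 from Source D at 11.5 to finish.
Cost = 11×3.5 + 25×4.5 + 10×8.5 + 9×9.0 + 8×11.5 = 409.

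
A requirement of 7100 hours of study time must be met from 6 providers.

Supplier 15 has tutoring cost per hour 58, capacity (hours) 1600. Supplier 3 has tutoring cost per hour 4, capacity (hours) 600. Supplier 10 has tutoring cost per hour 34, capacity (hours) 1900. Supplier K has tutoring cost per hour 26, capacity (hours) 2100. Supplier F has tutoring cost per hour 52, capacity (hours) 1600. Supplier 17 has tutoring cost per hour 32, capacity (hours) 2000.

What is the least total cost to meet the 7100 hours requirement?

211600

Fill from the cheapest provider first.
Supplier 3 (4): use full 600 → 6500 hours to go.
Take 2100 from Supplier K at 26 → need 4400 more.
Supplier 17 (32): use full 2000 → 2400 hours to go.
Supplier 10 (34): use full 1900 → 500 hours to go.
Supplier F at 52: take 500 of its 1600 → requirement met.
Supplier 15: unused.
Cost = 600×4 + 2100×26 + 2000×32 + 1900×34 + 500×52 = 211600.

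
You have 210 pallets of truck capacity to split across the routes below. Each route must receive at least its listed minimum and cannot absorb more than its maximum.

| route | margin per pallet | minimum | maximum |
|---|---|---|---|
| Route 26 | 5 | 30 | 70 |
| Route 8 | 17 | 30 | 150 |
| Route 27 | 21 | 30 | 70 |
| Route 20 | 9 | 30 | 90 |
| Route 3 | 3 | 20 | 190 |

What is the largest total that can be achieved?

Meeting every minimum uses 30+30+30+30+20 = 140 pallets, leaving 70.
Highest margin per pallet first: Route 27 21 > Route 8 17 > Route 20 9 > Route 26 5 > Route 3 3.
Give Route 27 40 more to hit its cap of 70 — 30 left.
Route 8: +30 (room for 120) → 60. Pool exhausted.
Total = 5×30 + 17×60 + 21×70 + 9×30 + 3×20 = 2970.

2970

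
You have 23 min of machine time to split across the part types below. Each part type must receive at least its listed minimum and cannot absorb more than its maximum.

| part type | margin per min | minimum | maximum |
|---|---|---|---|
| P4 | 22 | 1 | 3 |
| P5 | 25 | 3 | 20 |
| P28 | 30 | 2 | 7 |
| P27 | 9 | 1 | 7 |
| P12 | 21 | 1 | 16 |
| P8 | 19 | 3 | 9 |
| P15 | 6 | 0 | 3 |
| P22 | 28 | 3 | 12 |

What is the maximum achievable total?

590

Meeting every minimum uses 1+3+2+1+1+3+0+3 = 14 min, leaving 9.
Highest margin per min first: P28 30 > P22 28 > P5 25 > P4 22 > P12 21 > P8 19 > P27 9 > P15 6.
Give P28 5 more to hit its cap of 7 — 4 left.
P22 has room for 9 more but only 4 remain, so it gets 7.
Total = 22×1 + 25×3 + 30×7 + 9×1 + 21×1 + 19×3 + 28×7 = 590.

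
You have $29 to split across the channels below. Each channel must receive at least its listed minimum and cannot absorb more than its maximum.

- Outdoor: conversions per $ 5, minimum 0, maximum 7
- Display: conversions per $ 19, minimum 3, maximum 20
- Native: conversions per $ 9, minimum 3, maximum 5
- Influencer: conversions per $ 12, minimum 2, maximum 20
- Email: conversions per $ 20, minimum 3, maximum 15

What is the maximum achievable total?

522

Meeting every minimum uses 0+3+3+2+3 = 11 $, leaving 18.
Highest conversions per $ first: Email 20 > Display 19 > Influencer 12 > Native 9 > Outdoor 5.
Give Email 12 more to hit its cap of 15 → 6 left.
Display has room for 17 more but only 6 remain, so it gets 9.
Total = 19×9 + 9×3 + 12×2 + 20×15 = 522.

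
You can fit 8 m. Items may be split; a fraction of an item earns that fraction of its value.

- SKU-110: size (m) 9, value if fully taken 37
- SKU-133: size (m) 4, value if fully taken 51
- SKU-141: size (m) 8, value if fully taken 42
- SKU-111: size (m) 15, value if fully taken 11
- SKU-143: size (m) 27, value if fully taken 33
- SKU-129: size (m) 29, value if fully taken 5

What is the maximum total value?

72

Sort by value density: SKU-133 51/4≈12.8, SKU-141 42/8≈5.25, SKU-110 37/9≈4.11, SKU-143 33/27≈1.22, SKU-111 11/15≈0.733, SKU-129 5/29≈0.172.
SKU-133: take in full, 4 m for value 51 ; 4 left.
4 m left: a 4/8 share of SKU-141 gives 42×4/8 = 21.
Total value = 72.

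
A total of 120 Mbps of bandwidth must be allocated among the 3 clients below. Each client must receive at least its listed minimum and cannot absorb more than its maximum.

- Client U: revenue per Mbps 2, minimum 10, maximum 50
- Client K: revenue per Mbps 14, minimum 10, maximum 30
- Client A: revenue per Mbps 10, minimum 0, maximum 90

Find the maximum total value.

1240

Meeting every minimum uses 10+10+0 = 20 Mbps, leaving 100.
Rank by revenue per Mbps: Client K 14 > Client A 10 > Client U 2.
Client K: +20 to 30 (cap) — 80 left.
Client A: +80 (room for 90) → 80. Pool exhausted.
Total = 2×10 + 14×30 + 10×80 = 1240.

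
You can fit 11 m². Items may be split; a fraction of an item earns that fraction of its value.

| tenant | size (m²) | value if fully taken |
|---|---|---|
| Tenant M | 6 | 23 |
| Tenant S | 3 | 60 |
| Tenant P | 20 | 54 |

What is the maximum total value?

88.4

Best value per unit of size first: Tenant S 60/3≈20, Tenant M 23/6≈3.83, Tenant P 54/20≈2.7.
Take all of Tenant S (3 m², value 60) — 8 m² left.
All 6 m² of Tenant M fit (value 23) — 2 remain.
Fill the last 2 m² with part of Tenant P: 2/20 of it earns 5.4.
Total value = 88.4.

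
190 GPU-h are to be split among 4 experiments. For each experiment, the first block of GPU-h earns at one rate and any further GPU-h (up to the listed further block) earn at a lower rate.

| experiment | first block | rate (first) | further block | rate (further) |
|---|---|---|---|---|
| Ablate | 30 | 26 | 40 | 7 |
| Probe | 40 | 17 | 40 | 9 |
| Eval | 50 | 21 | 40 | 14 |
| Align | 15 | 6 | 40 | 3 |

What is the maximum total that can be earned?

Order all 8 blocks by rate: Ablate/tier1 26 > Eval/tier1 21 > Probe/tier1 17 > Eval/tier2 14 > Probe/tier2 9 > Ablate/tier2 7 > Align/tier1 6 > Align/tier2 3.
Ablate/tier1 (26): +30 — 160 left.
Fill Eval tier1 block (50 at 21) — 110 left.
Fill Probe tier1 block (40 at 17) — 70 left.
Eval tier2 at 14: fill all 40 — 30 left.
Probe/tier2: +30 of 40 at 9; pool empty.
Total = 26×30 + 21×50 + 17×40 + 14×40 + 9×30 = 3340.

3340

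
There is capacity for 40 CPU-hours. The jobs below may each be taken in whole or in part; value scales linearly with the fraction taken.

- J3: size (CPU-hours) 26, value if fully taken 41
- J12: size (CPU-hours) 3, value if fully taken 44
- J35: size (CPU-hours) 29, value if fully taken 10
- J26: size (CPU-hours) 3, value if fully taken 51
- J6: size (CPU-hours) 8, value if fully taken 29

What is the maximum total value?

Sort by value density: J26 51/3≈17, J12 44/3≈14.7, J6 29/8≈3.62, J3 41/26≈1.58, J35 10/29≈0.345.
Take all of J26 (3 CPU-hours, value 51) — 37 CPU-hours left.
J12: take in full, 3 CPU-hours for value 44 — 34 left.
Take all of J6 (8 CPU-hours, value 29) — 26 CPU-hours left.
J3: take in full, 26 CPU-hours for value 41 — 0 left.
Total value = 165.

165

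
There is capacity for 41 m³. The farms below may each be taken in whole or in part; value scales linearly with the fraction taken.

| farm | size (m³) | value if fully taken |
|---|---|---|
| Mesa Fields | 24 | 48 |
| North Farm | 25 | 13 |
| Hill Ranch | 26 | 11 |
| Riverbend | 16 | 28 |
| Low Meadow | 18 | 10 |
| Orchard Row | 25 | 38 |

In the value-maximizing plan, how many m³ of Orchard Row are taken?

Rank by value-to-size ratio: Mesa Fields 48/24≈2, Riverbend 28/16≈1.75, Orchard Row 38/25≈1.52, Low Meadow 10/18≈0.556, North Farm 13/25≈0.52, Hill Ranch 11/26≈0.423.
Mesa Fields: take in full, 24 m³ for value 48 ; 17 left.
All 16 m³ of Riverbend fit (value 28) ; 1 remain.
Only 1 m³ remain; take 1/25 of Orchard Row for value 38×1/25 = 1.52.

1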